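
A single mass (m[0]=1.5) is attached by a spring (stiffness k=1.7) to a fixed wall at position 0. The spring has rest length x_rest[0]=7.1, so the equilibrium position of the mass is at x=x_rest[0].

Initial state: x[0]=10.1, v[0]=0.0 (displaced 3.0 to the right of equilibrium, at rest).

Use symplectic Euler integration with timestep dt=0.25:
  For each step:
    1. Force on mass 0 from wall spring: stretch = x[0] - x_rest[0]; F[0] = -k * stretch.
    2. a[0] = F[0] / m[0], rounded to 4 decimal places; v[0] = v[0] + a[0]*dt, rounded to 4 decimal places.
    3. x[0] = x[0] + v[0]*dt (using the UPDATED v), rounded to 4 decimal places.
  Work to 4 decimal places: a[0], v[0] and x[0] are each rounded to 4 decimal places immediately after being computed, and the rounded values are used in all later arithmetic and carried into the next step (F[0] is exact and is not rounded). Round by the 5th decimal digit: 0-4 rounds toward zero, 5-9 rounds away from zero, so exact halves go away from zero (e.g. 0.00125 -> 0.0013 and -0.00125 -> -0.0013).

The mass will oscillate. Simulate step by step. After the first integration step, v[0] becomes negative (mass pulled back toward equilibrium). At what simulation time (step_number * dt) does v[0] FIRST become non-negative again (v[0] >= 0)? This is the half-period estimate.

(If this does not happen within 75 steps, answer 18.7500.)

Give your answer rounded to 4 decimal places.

Answer: 3.0000

Derivation:
Step 0: x=[10.1000] v=[0.0000]
Step 1: x=[9.8875] v=[-0.8500]
Step 2: x=[9.4776] v=[-1.6398]
Step 3: x=[8.8992] v=[-2.3135]
Step 4: x=[8.1934] v=[-2.8233]
Step 5: x=[7.4101] v=[-3.1331]
Step 6: x=[6.6049] v=[-3.2210]
Step 7: x=[5.8347] v=[-3.0807]
Step 8: x=[5.1542] v=[-2.7222]
Step 9: x=[4.6115] v=[-2.1709]
Step 10: x=[4.2451] v=[-1.4658]
Step 11: x=[4.0809] v=[-0.6569]
Step 12: x=[4.1305] v=[0.1985]
First v>=0 after going negative at step 12, time=3.0000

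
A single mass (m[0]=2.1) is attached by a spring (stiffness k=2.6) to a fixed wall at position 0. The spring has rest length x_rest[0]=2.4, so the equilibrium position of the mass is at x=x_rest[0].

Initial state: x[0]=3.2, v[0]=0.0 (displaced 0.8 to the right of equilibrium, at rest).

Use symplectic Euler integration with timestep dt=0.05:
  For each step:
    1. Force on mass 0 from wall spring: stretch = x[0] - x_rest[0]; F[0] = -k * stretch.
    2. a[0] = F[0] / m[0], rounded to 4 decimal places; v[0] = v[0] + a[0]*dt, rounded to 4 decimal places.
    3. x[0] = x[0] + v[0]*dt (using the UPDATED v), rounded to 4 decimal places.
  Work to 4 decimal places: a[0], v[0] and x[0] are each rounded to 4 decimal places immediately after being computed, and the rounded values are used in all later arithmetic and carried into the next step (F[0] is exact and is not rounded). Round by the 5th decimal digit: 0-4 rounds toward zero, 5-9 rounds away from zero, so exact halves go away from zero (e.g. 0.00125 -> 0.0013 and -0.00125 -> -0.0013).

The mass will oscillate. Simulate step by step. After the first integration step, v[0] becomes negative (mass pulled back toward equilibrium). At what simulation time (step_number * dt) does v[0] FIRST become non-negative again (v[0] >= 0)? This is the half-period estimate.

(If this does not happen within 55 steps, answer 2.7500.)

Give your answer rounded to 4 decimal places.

Answer: 2.7500

Derivation:
Step 0: x=[3.2000] v=[0.0000]
Step 1: x=[3.1975] v=[-0.0495]
Step 2: x=[3.1926] v=[-0.0989]
Step 3: x=[3.1852] v=[-0.1480]
Step 4: x=[3.1754] v=[-0.1966]
Step 5: x=[3.1632] v=[-0.2446]
Step 6: x=[3.1486] v=[-0.2918]
Step 7: x=[3.1317] v=[-0.3381]
Step 8: x=[3.1125] v=[-0.3834]
Step 9: x=[3.0911] v=[-0.4275]
Step 10: x=[3.0676] v=[-0.4703]
Step 11: x=[3.0420] v=[-0.5116]
Step 12: x=[3.0144] v=[-0.5513]
Step 13: x=[2.9849] v=[-0.5893]
Step 14: x=[2.9536] v=[-0.6255]
Step 15: x=[2.9206] v=[-0.6598]
Step 16: x=[2.8860] v=[-0.6920]
Step 17: x=[2.8499] v=[-0.7221]
Step 18: x=[2.8124] v=[-0.7500]
Step 19: x=[2.7736] v=[-0.7755]
Step 20: x=[2.7337] v=[-0.7986]
Step 21: x=[2.6927] v=[-0.8193]
Step 22: x=[2.6508] v=[-0.8374]
Step 23: x=[2.6082] v=[-0.8529]
Step 24: x=[2.5649] v=[-0.8658]
Step 25: x=[2.5211] v=[-0.8760]
Step 26: x=[2.4769] v=[-0.8835]
Step 27: x=[2.4325] v=[-0.8883]
Step 28: x=[2.3880] v=[-0.8903]
Step 29: x=[2.3435] v=[-0.8896]
Step 30: x=[2.2992] v=[-0.8861]
Step 31: x=[2.2552] v=[-0.8799]
Step 32: x=[2.2117] v=[-0.8709]
Step 33: x=[2.1687] v=[-0.8592]
Step 34: x=[2.1265] v=[-0.8449]
Step 35: x=[2.0851] v=[-0.8280]
Step 36: x=[2.0447] v=[-0.8085]
Step 37: x=[2.0054] v=[-0.7865]
Step 38: x=[1.9673] v=[-0.7621]
Step 39: x=[1.9305] v=[-0.7353]
Step 40: x=[1.8952] v=[-0.7062]
Step 41: x=[1.8615] v=[-0.6750]
Step 42: x=[1.8294] v=[-0.6417]
Step 43: x=[1.7991] v=[-0.6064]
Step 44: x=[1.7706] v=[-0.5692]
Step 45: x=[1.7441] v=[-0.5302]
Step 46: x=[1.7196] v=[-0.4896]
Step 47: x=[1.6972] v=[-0.4475]
Step 48: x=[1.6770] v=[-0.4040]
Step 49: x=[1.6590] v=[-0.3592]
Step 50: x=[1.6433] v=[-0.3133]
Step 51: x=[1.6300] v=[-0.2665]
Step 52: x=[1.6191] v=[-0.2188]
Step 53: x=[1.6106] v=[-0.1705]
Step 54: x=[1.6045] v=[-0.1216]
Step 55: x=[1.6009] v=[-0.0724]
v[0] did not become non-negative within 55 steps; using fallback time=2.7500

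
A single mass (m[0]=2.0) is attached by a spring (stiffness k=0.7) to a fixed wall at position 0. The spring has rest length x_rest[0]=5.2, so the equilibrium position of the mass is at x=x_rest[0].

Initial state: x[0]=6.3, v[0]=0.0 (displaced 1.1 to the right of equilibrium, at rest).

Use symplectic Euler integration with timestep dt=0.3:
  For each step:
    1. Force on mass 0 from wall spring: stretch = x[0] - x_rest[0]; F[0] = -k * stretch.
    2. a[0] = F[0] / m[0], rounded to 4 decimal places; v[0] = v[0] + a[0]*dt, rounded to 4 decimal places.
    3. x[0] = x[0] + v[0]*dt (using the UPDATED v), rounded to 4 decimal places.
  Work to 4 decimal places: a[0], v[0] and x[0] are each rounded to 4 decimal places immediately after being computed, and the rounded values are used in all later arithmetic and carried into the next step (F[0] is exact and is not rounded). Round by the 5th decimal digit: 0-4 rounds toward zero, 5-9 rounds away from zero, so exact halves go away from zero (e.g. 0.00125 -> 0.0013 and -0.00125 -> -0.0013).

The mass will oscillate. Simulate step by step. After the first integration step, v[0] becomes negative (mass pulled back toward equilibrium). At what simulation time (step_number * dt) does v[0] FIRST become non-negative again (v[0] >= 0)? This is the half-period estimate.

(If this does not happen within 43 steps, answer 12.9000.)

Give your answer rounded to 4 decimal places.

Answer: 5.4000

Derivation:
Step 0: x=[6.3000] v=[0.0000]
Step 1: x=[6.2654] v=[-0.1155]
Step 2: x=[6.1972] v=[-0.2274]
Step 3: x=[6.0976] v=[-0.3321]
Step 4: x=[5.9697] v=[-0.4264]
Step 5: x=[5.8175] v=[-0.5072]
Step 6: x=[5.6459] v=[-0.5720]
Step 7: x=[5.4603] v=[-0.6188]
Step 8: x=[5.2665] v=[-0.6461]
Step 9: x=[5.0706] v=[-0.6531]
Step 10: x=[4.8788] v=[-0.6395]
Step 11: x=[4.6971] v=[-0.6058]
Step 12: x=[4.5312] v=[-0.5530]
Step 13: x=[4.3864] v=[-0.4828]
Step 14: x=[4.2672] v=[-0.3974]
Step 15: x=[4.1774] v=[-0.2995]
Step 16: x=[4.1198] v=[-0.1921]
Step 17: x=[4.0962] v=[-0.0787]
Step 18: x=[4.1074] v=[0.0372]
First v>=0 after going negative at step 18, time=5.4000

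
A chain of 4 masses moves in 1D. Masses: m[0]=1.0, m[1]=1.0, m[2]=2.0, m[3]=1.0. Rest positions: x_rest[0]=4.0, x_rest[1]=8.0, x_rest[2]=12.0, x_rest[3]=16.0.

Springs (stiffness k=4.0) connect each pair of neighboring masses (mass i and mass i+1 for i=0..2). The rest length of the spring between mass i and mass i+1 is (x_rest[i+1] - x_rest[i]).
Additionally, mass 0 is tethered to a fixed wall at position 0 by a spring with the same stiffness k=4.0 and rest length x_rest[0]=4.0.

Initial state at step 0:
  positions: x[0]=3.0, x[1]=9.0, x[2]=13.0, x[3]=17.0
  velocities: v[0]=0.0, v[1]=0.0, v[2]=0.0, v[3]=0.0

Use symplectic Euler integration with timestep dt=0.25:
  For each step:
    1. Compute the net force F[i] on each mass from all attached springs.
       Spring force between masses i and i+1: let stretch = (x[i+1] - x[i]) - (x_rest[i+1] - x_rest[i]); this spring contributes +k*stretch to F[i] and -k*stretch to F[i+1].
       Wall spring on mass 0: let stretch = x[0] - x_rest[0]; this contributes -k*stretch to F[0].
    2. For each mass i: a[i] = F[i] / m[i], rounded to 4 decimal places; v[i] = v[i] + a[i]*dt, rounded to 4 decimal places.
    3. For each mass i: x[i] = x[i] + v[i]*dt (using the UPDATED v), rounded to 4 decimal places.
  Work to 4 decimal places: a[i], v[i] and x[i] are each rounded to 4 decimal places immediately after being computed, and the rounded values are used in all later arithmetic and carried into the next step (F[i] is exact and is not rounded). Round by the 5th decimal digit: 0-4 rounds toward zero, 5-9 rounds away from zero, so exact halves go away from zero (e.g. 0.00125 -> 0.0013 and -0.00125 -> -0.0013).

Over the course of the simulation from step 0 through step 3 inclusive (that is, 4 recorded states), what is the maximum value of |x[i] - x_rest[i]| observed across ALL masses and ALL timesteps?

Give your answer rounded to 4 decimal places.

Step 0: x=[3.0000 9.0000 13.0000 17.0000] v=[0.0000 0.0000 0.0000 0.0000]
Step 1: x=[3.7500 8.5000 13.0000 17.0000] v=[3.0000 -2.0000 0.0000 0.0000]
Step 2: x=[4.7500 7.9375 12.9375 17.0000] v=[4.0000 -2.2500 -0.2500 0.0000]
Step 3: x=[5.3594 7.8281 12.7578 16.9844] v=[2.4375 -0.4375 -0.7188 -0.0625]
Max displacement = 1.3594

Answer: 1.3594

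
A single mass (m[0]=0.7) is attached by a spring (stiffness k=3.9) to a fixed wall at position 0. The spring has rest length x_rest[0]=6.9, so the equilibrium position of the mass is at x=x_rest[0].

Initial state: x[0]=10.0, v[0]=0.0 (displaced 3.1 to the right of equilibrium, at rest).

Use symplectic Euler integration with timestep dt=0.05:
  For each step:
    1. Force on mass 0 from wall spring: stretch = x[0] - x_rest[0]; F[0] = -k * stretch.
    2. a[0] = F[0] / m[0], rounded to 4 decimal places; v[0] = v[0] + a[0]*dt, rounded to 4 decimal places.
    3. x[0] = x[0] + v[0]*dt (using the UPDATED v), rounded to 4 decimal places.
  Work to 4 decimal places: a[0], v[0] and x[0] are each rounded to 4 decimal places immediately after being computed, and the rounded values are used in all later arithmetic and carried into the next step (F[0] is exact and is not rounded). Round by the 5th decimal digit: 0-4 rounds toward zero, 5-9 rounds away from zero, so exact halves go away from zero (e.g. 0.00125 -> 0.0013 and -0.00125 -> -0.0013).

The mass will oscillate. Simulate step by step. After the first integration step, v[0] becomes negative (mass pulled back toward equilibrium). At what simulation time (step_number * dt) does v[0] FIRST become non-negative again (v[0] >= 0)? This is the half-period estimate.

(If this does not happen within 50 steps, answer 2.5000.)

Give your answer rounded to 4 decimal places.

Step 0: x=[10.0000] v=[0.0000]
Step 1: x=[9.9568] v=[-0.8636]
Step 2: x=[9.8710] v=[-1.7151]
Step 3: x=[9.7439] v=[-2.5427]
Step 4: x=[9.5772] v=[-3.3349]
Step 5: x=[9.3732] v=[-4.0807]
Step 6: x=[9.1347] v=[-4.7697]
Step 7: x=[8.8651] v=[-5.3922]
Step 8: x=[8.5681] v=[-5.9396]
Step 9: x=[8.2479] v=[-6.4043]
Step 10: x=[7.9089] v=[-6.7798]
Step 11: x=[7.5559] v=[-7.0609]
Step 12: x=[7.1937] v=[-7.2436]
Step 13: x=[6.8274] v=[-7.3254]
Step 14: x=[6.4621] v=[-7.3052]
Step 15: x=[6.1029] v=[-7.1832]
Step 16: x=[5.7548] v=[-6.9612]
Step 17: x=[5.4227] v=[-6.6422]
Step 18: x=[5.1112] v=[-6.2307]
Step 19: x=[4.8246] v=[-5.7324]
Step 20: x=[4.5669] v=[-5.1543]
Step 21: x=[4.3417] v=[-4.5044]
Step 22: x=[4.1521] v=[-3.7917]
Step 23: x=[4.0008] v=[-3.0262]
Step 24: x=[3.8899] v=[-2.2186]
Step 25: x=[3.8209] v=[-1.3801]
Step 26: x=[3.7948] v=[-0.5224]
Step 27: x=[3.8119] v=[0.3426]
First v>=0 after going negative at step 27, time=1.3500

Answer: 1.3500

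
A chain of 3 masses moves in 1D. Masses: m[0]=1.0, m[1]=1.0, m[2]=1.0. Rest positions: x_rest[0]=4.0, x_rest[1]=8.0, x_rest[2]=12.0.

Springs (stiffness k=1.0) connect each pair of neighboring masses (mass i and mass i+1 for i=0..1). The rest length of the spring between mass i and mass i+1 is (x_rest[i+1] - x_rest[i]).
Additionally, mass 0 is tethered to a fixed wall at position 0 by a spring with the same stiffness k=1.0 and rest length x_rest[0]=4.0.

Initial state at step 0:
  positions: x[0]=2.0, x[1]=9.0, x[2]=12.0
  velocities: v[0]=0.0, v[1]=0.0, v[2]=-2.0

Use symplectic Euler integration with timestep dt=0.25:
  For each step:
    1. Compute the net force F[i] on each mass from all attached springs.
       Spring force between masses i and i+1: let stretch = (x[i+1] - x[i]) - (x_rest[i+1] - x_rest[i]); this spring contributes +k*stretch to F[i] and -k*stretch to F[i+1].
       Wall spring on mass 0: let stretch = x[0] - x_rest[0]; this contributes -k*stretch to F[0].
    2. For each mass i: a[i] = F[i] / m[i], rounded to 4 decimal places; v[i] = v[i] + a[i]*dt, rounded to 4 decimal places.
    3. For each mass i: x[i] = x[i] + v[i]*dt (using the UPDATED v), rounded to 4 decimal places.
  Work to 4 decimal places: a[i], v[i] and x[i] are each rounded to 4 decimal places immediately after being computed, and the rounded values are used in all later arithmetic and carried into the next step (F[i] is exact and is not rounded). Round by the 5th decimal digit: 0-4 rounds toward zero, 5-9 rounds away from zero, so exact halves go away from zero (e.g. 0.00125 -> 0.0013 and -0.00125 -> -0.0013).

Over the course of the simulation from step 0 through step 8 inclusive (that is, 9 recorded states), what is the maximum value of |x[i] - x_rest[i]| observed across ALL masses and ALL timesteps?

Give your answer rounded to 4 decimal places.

Answer: 2.3305

Derivation:
Step 0: x=[2.0000 9.0000 12.0000] v=[0.0000 0.0000 -2.0000]
Step 1: x=[2.3125 8.7500 11.5625] v=[1.2500 -1.0000 -1.7500]
Step 2: x=[2.8828 8.2734 11.1992] v=[2.2813 -1.9063 -1.4531]
Step 3: x=[3.6099 7.6428 10.9031] v=[2.9083 -2.5225 -1.1846]
Step 4: x=[4.3634 6.9639 10.6532] v=[3.0141 -2.7157 -0.9997]
Step 5: x=[5.0068 6.3530 10.4227] v=[2.5734 -2.4435 -0.9220]
Step 6: x=[5.4214 5.9124 10.1879] v=[1.6583 -1.7626 -0.9394]
Step 7: x=[5.5278 5.7083 9.9358] v=[0.4257 -0.8165 -1.0083]
Step 8: x=[5.3000 5.7571 9.6695] v=[-0.9111 0.1953 -1.0652]
Max displacement = 2.3305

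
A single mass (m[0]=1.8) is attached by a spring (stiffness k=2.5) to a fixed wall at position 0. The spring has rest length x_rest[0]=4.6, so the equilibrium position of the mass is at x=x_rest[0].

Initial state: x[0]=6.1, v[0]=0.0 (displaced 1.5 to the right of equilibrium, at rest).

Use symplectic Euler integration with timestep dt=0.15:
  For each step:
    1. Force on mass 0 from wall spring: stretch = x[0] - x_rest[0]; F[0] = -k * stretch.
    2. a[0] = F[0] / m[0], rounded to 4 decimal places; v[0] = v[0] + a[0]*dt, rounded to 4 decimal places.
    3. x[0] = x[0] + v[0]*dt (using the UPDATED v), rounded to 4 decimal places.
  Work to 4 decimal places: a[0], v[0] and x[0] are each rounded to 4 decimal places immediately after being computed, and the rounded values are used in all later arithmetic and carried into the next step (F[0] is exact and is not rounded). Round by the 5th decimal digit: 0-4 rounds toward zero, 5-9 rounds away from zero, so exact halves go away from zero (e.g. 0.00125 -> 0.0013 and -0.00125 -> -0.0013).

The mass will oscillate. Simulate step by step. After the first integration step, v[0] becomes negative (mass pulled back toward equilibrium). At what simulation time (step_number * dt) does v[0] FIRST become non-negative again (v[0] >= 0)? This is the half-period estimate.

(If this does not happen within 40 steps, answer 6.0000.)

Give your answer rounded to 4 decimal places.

Step 0: x=[6.1000] v=[0.0000]
Step 1: x=[6.0531] v=[-0.3125]
Step 2: x=[5.9608] v=[-0.6152]
Step 3: x=[5.8260] v=[-0.8987]
Step 4: x=[5.6529] v=[-1.1541]
Step 5: x=[5.4469] v=[-1.3735]
Step 6: x=[5.2144] v=[-1.5499]
Step 7: x=[4.9627] v=[-1.6779]
Step 8: x=[4.6997] v=[-1.7535]
Step 9: x=[4.4336] v=[-1.7743]
Step 10: x=[4.1727] v=[-1.7396]
Step 11: x=[3.9251] v=[-1.6506]
Step 12: x=[3.6986] v=[-1.5100]
Step 13: x=[3.5003] v=[-1.3222]
Step 14: x=[3.3363] v=[-1.0931]
Step 15: x=[3.2118] v=[-0.8298]
Step 16: x=[3.1307] v=[-0.5406]
Step 17: x=[3.0955] v=[-0.2345]
Step 18: x=[3.1073] v=[0.0789]
First v>=0 after going negative at step 18, time=2.7000

Answer: 2.7000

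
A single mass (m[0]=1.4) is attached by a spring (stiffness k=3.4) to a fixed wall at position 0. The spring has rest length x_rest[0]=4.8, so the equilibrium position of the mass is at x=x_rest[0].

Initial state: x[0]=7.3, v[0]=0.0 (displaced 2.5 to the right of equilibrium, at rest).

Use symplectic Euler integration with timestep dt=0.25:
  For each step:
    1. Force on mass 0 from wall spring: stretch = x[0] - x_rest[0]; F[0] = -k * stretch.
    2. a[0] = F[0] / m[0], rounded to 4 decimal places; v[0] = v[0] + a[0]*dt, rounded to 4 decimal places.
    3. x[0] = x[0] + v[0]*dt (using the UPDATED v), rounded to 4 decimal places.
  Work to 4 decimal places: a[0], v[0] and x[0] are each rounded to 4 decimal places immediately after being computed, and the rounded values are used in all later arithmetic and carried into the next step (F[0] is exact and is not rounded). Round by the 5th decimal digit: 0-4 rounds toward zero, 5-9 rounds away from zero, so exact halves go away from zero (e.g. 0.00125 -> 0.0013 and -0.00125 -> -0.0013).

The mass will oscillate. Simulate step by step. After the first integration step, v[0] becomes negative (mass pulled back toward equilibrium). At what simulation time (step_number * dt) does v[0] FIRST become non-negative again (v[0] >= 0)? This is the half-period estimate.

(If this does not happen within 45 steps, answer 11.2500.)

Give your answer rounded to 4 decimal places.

Answer: 2.2500

Derivation:
Step 0: x=[7.3000] v=[0.0000]
Step 1: x=[6.9205] v=[-1.5179]
Step 2: x=[6.2192] v=[-2.8054]
Step 3: x=[5.3024] v=[-3.6671]
Step 4: x=[4.3094] v=[-3.9721]
Step 5: x=[3.3909] v=[-3.6742]
Step 6: x=[2.6862] v=[-2.8187]
Step 7: x=[2.3024] v=[-1.5353]
Step 8: x=[2.2977] v=[-0.0189]
Step 9: x=[2.6728] v=[1.5004]
First v>=0 after going negative at step 9, time=2.2500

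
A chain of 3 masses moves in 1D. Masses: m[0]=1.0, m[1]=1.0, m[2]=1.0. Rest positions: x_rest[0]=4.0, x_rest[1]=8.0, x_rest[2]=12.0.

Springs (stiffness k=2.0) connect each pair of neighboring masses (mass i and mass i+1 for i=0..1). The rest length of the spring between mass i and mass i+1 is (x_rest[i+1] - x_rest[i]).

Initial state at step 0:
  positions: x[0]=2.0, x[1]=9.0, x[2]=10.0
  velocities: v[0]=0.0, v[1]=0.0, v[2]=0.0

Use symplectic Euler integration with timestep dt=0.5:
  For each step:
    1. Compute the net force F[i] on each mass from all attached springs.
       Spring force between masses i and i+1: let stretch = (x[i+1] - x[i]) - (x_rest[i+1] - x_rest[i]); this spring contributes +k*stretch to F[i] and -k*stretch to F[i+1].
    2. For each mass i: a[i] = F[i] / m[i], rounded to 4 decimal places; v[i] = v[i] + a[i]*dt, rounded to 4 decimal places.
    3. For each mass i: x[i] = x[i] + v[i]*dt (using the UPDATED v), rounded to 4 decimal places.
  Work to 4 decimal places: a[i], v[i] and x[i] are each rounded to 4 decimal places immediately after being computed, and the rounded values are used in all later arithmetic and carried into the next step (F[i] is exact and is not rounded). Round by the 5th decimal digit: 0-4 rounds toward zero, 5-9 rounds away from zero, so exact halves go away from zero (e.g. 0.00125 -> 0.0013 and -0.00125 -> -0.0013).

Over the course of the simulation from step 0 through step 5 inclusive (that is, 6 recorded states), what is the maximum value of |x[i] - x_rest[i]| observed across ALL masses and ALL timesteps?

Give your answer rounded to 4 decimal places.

Step 0: x=[2.0000 9.0000 10.0000] v=[0.0000 0.0000 0.0000]
Step 1: x=[3.5000 6.0000 11.5000] v=[3.0000 -6.0000 3.0000]
Step 2: x=[4.2500 4.5000 12.2500] v=[1.5000 -3.0000 1.5000]
Step 3: x=[3.1250 6.7500 11.1250] v=[-2.2500 4.5000 -2.2500]
Step 4: x=[1.8125 9.3750 9.8125] v=[-2.6250 5.2500 -2.6250]
Step 5: x=[2.2813 8.4375 10.2813] v=[0.9375 -1.8750 0.9375]
Max displacement = 3.5000

Answer: 3.5000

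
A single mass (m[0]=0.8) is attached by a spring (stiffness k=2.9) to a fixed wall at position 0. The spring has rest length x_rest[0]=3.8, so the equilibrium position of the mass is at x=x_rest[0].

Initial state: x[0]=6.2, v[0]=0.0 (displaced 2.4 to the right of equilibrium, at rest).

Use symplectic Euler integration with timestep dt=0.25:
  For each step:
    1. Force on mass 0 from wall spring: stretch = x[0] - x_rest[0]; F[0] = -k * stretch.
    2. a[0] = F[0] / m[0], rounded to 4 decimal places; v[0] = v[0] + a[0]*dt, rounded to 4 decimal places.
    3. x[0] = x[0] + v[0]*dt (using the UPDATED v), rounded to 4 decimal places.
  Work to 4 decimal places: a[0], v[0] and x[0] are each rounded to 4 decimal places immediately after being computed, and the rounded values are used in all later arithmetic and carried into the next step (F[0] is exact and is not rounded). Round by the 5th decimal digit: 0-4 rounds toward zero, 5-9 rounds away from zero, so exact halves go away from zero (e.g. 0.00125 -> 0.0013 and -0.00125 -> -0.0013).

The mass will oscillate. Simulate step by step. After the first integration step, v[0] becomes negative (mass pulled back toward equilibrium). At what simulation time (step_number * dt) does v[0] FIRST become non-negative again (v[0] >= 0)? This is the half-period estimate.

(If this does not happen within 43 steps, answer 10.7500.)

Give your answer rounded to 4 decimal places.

Step 0: x=[6.2000] v=[0.0000]
Step 1: x=[5.6563] v=[-2.1750]
Step 2: x=[4.6920] v=[-3.8573]
Step 3: x=[3.5256] v=[-4.6657]
Step 4: x=[2.4214] v=[-4.4170]
Step 5: x=[1.6295] v=[-3.1677]
Step 6: x=[1.3293] v=[-1.2007]
Step 7: x=[1.5889] v=[1.0384]
First v>=0 after going negative at step 7, time=1.7500

Answer: 1.7500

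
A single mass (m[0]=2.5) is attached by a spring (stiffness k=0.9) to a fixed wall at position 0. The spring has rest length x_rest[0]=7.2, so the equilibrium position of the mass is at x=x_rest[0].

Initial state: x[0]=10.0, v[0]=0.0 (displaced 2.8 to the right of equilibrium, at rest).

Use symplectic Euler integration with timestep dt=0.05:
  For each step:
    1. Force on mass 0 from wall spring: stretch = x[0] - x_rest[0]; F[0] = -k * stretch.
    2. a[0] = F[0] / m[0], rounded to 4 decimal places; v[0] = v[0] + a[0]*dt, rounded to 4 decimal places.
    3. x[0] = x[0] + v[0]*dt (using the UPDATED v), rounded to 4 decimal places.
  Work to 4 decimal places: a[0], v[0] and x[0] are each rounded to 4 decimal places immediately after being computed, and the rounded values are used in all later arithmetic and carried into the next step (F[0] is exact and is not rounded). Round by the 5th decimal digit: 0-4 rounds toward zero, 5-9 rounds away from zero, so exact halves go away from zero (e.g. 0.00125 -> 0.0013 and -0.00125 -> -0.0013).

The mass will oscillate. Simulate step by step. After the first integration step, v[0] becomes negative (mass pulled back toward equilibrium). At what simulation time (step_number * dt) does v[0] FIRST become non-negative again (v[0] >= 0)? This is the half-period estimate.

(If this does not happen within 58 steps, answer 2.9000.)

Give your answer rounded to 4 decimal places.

Step 0: x=[10.0000] v=[0.0000]
Step 1: x=[9.9975] v=[-0.0504]
Step 2: x=[9.9925] v=[-0.1008]
Step 3: x=[9.9849] v=[-0.1511]
Step 4: x=[9.9748] v=[-0.2012]
Step 5: x=[9.9622] v=[-0.2511]
Step 6: x=[9.9472] v=[-0.3008]
Step 7: x=[9.9297] v=[-0.3503]
Step 8: x=[9.9097] v=[-0.3994]
Step 9: x=[9.8873] v=[-0.4482]
Step 10: x=[9.8625] v=[-0.4966]
Step 11: x=[9.8353] v=[-0.5445]
Step 12: x=[9.8057] v=[-0.5919]
Step 13: x=[9.7738] v=[-0.6388]
Step 14: x=[9.7395] v=[-0.6851]
Step 15: x=[9.7030] v=[-0.7308]
Step 16: x=[9.6642] v=[-0.7759]
Step 17: x=[9.6232] v=[-0.8203]
Step 18: x=[9.5800] v=[-0.8639]
Step 19: x=[9.5347] v=[-0.9067]
Step 20: x=[9.4873] v=[-0.9487]
Step 21: x=[9.4378] v=[-0.9899]
Step 22: x=[9.3863] v=[-1.0302]
Step 23: x=[9.3328] v=[-1.0696]
Step 24: x=[9.2774] v=[-1.1080]
Step 25: x=[9.2201] v=[-1.1454]
Step 26: x=[9.1610] v=[-1.1818]
Step 27: x=[9.1001] v=[-1.2171]
Step 28: x=[9.0375] v=[-1.2513]
Step 29: x=[8.9733] v=[-1.2844]
Step 30: x=[8.9075] v=[-1.3163]
Step 31: x=[8.8402] v=[-1.3470]
Step 32: x=[8.7714] v=[-1.3765]
Step 33: x=[8.7012] v=[-1.4048]
Step 34: x=[8.6296] v=[-1.4318]
Step 35: x=[8.5567] v=[-1.4575]
Step 36: x=[8.4826] v=[-1.4819]
Step 37: x=[8.4074] v=[-1.5050]
Step 38: x=[8.3311] v=[-1.5267]
Step 39: x=[8.2537] v=[-1.5471]
Step 40: x=[8.1754] v=[-1.5661]
Step 41: x=[8.0962] v=[-1.5837]
Step 42: x=[8.0162] v=[-1.5998]
Step 43: x=[7.9355] v=[-1.6145]
Step 44: x=[7.8541] v=[-1.6277]
Step 45: x=[7.7721] v=[-1.6395]
Step 46: x=[7.6896] v=[-1.6498]
Step 47: x=[7.6067] v=[-1.6586]
Step 48: x=[7.5234] v=[-1.6659]
Step 49: x=[7.4398] v=[-1.6717]
Step 50: x=[7.3560] v=[-1.6760]
Step 51: x=[7.2721] v=[-1.6788]
Step 52: x=[7.1881] v=[-1.6801]
Step 53: x=[7.1041] v=[-1.6799]
Step 54: x=[7.0202] v=[-1.6782]
Step 55: x=[6.9365] v=[-1.6750]
Step 56: x=[6.8530] v=[-1.6703]
Step 57: x=[6.7698] v=[-1.6641]
Step 58: x=[6.6870] v=[-1.6564]
v[0] did not become non-negative within 58 steps; using fallback time=2.9000

Answer: 2.9000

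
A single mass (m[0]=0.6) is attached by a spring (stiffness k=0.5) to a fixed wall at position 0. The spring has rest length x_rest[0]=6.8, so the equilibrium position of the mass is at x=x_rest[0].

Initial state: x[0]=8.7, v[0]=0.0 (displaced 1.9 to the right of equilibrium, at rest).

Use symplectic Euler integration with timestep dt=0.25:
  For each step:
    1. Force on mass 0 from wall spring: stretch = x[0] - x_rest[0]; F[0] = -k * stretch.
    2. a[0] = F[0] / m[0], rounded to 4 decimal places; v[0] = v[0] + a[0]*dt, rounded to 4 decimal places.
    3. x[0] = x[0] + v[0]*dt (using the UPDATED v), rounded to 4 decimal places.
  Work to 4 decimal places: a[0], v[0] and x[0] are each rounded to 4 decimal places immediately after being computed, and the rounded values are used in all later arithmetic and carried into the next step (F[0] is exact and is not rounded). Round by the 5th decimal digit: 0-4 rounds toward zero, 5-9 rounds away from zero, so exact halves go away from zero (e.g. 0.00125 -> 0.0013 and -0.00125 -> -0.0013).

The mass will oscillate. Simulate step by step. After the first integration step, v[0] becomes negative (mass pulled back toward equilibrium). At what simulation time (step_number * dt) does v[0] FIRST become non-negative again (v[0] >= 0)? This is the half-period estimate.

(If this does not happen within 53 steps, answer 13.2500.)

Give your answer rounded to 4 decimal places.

Answer: 3.5000

Derivation:
Step 0: x=[8.7000] v=[0.0000]
Step 1: x=[8.6011] v=[-0.3958]
Step 2: x=[8.4084] v=[-0.7710]
Step 3: x=[8.1319] v=[-1.1061]
Step 4: x=[7.7860] v=[-1.3836]
Step 5: x=[7.3888] v=[-1.5890]
Step 6: x=[6.9609] v=[-1.7117]
Step 7: x=[6.5246] v=[-1.7452]
Step 8: x=[6.1027] v=[-1.6878]
Step 9: x=[5.7171] v=[-1.5425]
Step 10: x=[5.3879] v=[-1.3169]
Step 11: x=[5.1322] v=[-1.0227]
Step 12: x=[4.9634] v=[-0.6753]
Step 13: x=[4.8902] v=[-0.2927]
Step 14: x=[4.9165] v=[0.1052]
First v>=0 after going negative at step 14, time=3.5000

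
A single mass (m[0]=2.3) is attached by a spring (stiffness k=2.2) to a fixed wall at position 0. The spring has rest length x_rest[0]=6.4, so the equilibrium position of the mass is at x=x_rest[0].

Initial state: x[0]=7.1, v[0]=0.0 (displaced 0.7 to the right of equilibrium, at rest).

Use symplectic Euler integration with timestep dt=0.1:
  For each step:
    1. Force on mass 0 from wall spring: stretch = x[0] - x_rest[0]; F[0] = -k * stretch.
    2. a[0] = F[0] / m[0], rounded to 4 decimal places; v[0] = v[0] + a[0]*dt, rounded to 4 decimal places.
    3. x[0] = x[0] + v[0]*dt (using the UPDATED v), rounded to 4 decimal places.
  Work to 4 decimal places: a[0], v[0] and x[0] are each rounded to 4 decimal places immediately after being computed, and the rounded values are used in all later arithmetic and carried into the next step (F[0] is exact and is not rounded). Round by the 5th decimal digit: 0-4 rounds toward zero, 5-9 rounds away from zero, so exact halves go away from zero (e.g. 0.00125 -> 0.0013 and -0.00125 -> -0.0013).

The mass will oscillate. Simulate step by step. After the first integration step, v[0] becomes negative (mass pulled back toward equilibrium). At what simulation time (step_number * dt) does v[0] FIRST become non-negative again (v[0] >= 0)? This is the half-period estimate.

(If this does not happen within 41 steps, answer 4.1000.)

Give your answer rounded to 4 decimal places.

Step 0: x=[7.1000] v=[0.0000]
Step 1: x=[7.0933] v=[-0.0670]
Step 2: x=[7.0800] v=[-0.1333]
Step 3: x=[7.0602] v=[-0.1983]
Step 4: x=[7.0341] v=[-0.2615]
Step 5: x=[7.0019] v=[-0.3222]
Step 6: x=[6.9639] v=[-0.3798]
Step 7: x=[6.9205] v=[-0.4337]
Step 8: x=[6.8722] v=[-0.4835]
Step 9: x=[6.8193] v=[-0.5287]
Step 10: x=[6.7624] v=[-0.5688]
Step 11: x=[6.7021] v=[-0.6035]
Step 12: x=[6.6389] v=[-0.6324]
Step 13: x=[6.5734] v=[-0.6553]
Step 14: x=[6.5062] v=[-0.6719]
Step 15: x=[6.4380] v=[-0.6821]
Step 16: x=[6.3694] v=[-0.6857]
Step 17: x=[6.3011] v=[-0.6828]
Step 18: x=[6.2338] v=[-0.6733]
Step 19: x=[6.1681] v=[-0.6574]
Step 20: x=[6.1046] v=[-0.6352]
Step 21: x=[6.0439] v=[-0.6069]
Step 22: x=[5.9866] v=[-0.5728]
Step 23: x=[5.9333] v=[-0.5333]
Step 24: x=[5.8844] v=[-0.4887]
Step 25: x=[5.8405] v=[-0.4394]
Step 26: x=[5.8019] v=[-0.3859]
Step 27: x=[5.7690] v=[-0.3287]
Step 28: x=[5.7422] v=[-0.2683]
Step 29: x=[5.7217] v=[-0.2054]
Step 30: x=[5.7077] v=[-0.1405]
Step 31: x=[5.7003] v=[-0.0743]
Step 32: x=[5.6996] v=[-0.0074]
Step 33: x=[5.7056] v=[0.0596]
First v>=0 after going negative at step 33, time=3.3000

Answer: 3.3000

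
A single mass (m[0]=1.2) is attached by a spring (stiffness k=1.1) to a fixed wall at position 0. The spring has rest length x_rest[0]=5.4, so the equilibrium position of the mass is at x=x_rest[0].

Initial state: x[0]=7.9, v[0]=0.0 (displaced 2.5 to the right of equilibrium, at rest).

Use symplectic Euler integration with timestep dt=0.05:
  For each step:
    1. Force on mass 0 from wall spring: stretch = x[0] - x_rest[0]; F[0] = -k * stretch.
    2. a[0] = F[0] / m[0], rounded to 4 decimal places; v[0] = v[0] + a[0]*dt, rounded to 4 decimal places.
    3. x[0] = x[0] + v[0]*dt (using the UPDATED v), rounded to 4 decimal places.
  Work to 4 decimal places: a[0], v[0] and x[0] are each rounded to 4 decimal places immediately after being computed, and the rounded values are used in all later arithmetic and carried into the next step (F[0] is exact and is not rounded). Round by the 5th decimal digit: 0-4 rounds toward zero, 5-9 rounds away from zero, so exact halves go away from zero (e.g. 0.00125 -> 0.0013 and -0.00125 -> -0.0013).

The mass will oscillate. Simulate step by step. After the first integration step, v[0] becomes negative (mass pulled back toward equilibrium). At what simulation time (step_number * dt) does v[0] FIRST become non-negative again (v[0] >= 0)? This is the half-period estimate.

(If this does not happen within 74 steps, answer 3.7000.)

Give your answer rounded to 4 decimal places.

Answer: 3.3000

Derivation:
Step 0: x=[7.9000] v=[0.0000]
Step 1: x=[7.8943] v=[-0.1146]
Step 2: x=[7.8829] v=[-0.2289]
Step 3: x=[7.8658] v=[-0.3427]
Step 4: x=[7.8430] v=[-0.4557]
Step 5: x=[7.8146] v=[-0.5677]
Step 6: x=[7.7807] v=[-0.6784]
Step 7: x=[7.7413] v=[-0.7875]
Step 8: x=[7.6966] v=[-0.8948]
Step 9: x=[7.6466] v=[-1.0001]
Step 10: x=[7.5914] v=[-1.1031]
Step 11: x=[7.5312] v=[-1.2035]
Step 12: x=[7.4661] v=[-1.3012]
Step 13: x=[7.3963] v=[-1.3959]
Step 14: x=[7.3219] v=[-1.4874]
Step 15: x=[7.2431] v=[-1.5755]
Step 16: x=[7.1601] v=[-1.6600]
Step 17: x=[7.0731] v=[-1.7407]
Step 18: x=[6.9822] v=[-1.8174]
Step 19: x=[6.8877] v=[-1.8899]
Step 20: x=[6.7898] v=[-1.9581]
Step 21: x=[6.6887] v=[-2.0218]
Step 22: x=[6.5847] v=[-2.0809]
Step 23: x=[6.4779] v=[-2.1352]
Step 24: x=[6.3687] v=[-2.1846]
Step 25: x=[6.2573] v=[-2.2290]
Step 26: x=[6.1439] v=[-2.2683]
Step 27: x=[6.0288] v=[-2.3024]
Step 28: x=[5.9122] v=[-2.3312]
Step 29: x=[5.7945] v=[-2.3547]
Step 30: x=[5.6759] v=[-2.3728]
Step 31: x=[5.5566] v=[-2.3854]
Step 32: x=[5.4370] v=[-2.3926]
Step 33: x=[5.3173] v=[-2.3943]
Step 34: x=[5.1978] v=[-2.3905]
Step 35: x=[5.0787] v=[-2.3812]
Step 36: x=[4.9604] v=[-2.3665]
Step 37: x=[4.8431] v=[-2.3464]
Step 38: x=[4.7271] v=[-2.3209]
Step 39: x=[4.6126] v=[-2.2901]
Step 40: x=[4.4999] v=[-2.2540]
Step 41: x=[4.3893] v=[-2.2127]
Step 42: x=[4.2810] v=[-2.1664]
Step 43: x=[4.1752] v=[-2.1151]
Step 44: x=[4.0723] v=[-2.0590]
Step 45: x=[3.9724] v=[-1.9981]
Step 46: x=[3.8758] v=[-1.9327]
Step 47: x=[3.7827] v=[-1.8628]
Step 48: x=[3.6933] v=[-1.7887]
Step 49: x=[3.6078] v=[-1.7105]
Step 50: x=[3.5264] v=[-1.6284]
Step 51: x=[3.4493] v=[-1.5425]
Step 52: x=[3.3766] v=[-1.4531]
Step 53: x=[3.3086] v=[-1.3604]
Step 54: x=[3.2454] v=[-1.2645]
Step 55: x=[3.1871] v=[-1.1657]
Step 56: x=[3.1339] v=[-1.0643]
Step 57: x=[3.0859] v=[-0.9604]
Step 58: x=[3.0432] v=[-0.8543]
Step 59: x=[3.0059] v=[-0.7463]
Step 60: x=[2.9741] v=[-0.6366]
Step 61: x=[2.9478] v=[-0.5254]
Step 62: x=[2.9272] v=[-0.4130]
Step 63: x=[2.9122] v=[-0.2997]
Step 64: x=[2.9029] v=[-0.1857]
Step 65: x=[2.8993] v=[-0.0713]
Step 66: x=[2.9015] v=[0.0433]
First v>=0 after going negative at step 66, time=3.3000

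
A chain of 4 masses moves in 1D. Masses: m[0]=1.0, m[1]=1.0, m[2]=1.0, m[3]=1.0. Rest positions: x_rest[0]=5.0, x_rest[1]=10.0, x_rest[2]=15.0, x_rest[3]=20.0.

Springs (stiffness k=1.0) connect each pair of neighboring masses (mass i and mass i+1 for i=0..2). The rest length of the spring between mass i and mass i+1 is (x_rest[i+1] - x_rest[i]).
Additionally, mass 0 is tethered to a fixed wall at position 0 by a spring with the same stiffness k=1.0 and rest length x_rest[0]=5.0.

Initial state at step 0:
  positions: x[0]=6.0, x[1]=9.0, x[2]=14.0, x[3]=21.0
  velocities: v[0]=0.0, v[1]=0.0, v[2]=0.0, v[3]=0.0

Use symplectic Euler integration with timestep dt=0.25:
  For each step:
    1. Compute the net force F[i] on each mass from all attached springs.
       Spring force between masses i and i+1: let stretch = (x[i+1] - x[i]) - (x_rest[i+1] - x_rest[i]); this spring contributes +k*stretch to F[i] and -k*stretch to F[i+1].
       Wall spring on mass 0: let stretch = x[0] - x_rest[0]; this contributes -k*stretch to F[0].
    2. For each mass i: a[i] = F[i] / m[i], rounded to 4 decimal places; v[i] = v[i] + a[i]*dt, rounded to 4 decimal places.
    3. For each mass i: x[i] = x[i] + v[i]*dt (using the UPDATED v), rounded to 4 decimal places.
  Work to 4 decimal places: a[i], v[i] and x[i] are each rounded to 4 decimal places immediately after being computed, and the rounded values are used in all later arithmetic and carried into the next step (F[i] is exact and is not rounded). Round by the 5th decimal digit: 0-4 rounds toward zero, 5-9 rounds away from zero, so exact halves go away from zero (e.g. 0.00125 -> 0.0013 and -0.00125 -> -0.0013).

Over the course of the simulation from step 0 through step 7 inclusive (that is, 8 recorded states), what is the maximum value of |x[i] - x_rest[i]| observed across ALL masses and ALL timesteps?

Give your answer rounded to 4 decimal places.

Answer: 1.2575

Derivation:
Step 0: x=[6.0000 9.0000 14.0000 21.0000] v=[0.0000 0.0000 0.0000 0.0000]
Step 1: x=[5.8125 9.1250 14.1250 20.8750] v=[-0.7500 0.5000 0.5000 -0.5000]
Step 2: x=[5.4688 9.3555 14.3594 20.6406] v=[-1.3750 0.9219 0.9375 -0.9375]
Step 3: x=[5.0262 9.6558 14.6736 20.3262] v=[-1.7705 1.2012 1.2568 -1.2578]
Step 4: x=[4.5588 9.9804 15.0275 19.9710] v=[-1.8697 1.2983 1.4155 -1.4210]
Step 5: x=[4.1453 10.2816 15.3749 19.6193] v=[-1.6540 1.2047 1.3896 -1.4069]
Step 6: x=[3.8562 10.5176 15.6693 19.3148] v=[-1.1563 0.9440 1.1774 -1.2180]
Step 7: x=[3.7425 10.6593 15.8695 19.0950] v=[-0.4550 0.5666 0.8009 -0.8794]
Max displacement = 1.2575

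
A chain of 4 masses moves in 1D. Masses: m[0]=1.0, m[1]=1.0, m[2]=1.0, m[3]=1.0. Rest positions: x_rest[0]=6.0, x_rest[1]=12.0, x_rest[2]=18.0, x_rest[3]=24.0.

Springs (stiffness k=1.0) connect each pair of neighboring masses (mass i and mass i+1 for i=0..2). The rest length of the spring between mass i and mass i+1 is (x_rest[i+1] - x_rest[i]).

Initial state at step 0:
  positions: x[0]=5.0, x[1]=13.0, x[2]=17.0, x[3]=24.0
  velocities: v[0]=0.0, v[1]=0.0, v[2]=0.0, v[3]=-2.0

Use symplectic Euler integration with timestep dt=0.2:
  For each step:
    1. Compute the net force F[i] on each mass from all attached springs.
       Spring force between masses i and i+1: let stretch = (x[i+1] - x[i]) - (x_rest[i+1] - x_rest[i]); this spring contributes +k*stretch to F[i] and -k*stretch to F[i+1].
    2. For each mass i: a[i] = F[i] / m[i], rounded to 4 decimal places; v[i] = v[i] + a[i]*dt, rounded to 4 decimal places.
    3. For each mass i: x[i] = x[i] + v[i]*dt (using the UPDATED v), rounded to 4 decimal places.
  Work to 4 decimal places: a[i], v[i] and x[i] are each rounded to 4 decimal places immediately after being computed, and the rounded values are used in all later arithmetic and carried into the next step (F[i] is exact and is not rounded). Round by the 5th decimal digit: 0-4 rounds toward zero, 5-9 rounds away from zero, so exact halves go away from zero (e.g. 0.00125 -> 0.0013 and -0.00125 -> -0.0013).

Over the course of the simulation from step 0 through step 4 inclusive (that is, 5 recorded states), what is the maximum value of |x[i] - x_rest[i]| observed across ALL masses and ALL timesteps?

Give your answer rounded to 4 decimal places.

Answer: 1.7581

Derivation:
Step 0: x=[5.0000 13.0000 17.0000 24.0000] v=[0.0000 0.0000 0.0000 -2.0000]
Step 1: x=[5.0800 12.8400 17.1200 23.5600] v=[0.4000 -0.8000 0.6000 -2.2000]
Step 2: x=[5.2304 12.5408 17.3264 23.1024] v=[0.7520 -1.4960 1.0320 -2.2880]
Step 3: x=[5.4332 12.1406 17.5724 22.6538] v=[1.0141 -2.0010 1.2301 -2.2432]
Step 4: x=[5.6643 11.6894 17.8044 22.2419] v=[1.1556 -2.2561 1.1600 -2.0595]
Max displacement = 1.7581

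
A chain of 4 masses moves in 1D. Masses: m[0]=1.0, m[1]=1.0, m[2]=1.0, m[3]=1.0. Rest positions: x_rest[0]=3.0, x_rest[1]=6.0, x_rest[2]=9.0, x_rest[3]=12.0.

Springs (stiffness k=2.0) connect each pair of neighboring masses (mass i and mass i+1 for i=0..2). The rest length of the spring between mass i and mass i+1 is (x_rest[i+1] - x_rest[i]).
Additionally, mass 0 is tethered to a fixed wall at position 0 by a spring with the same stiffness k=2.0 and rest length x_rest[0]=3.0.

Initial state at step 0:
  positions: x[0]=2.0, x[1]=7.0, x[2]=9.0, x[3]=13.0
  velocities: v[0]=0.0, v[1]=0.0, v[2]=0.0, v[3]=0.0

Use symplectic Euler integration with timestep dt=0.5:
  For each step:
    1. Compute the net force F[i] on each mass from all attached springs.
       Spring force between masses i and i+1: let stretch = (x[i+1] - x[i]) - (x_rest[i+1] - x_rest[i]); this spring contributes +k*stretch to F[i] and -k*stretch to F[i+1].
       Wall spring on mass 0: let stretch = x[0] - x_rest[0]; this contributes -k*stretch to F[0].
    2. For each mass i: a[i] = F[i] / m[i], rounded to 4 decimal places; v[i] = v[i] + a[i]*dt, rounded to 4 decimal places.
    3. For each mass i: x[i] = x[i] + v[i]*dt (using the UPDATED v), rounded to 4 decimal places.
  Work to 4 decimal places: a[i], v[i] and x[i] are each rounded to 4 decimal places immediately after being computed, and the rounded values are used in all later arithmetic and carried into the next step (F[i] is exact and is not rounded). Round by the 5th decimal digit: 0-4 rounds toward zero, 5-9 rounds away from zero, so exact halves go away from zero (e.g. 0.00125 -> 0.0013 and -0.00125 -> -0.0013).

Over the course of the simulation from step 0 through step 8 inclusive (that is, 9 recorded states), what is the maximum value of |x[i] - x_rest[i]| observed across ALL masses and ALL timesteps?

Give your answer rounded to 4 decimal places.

Answer: 1.6875

Derivation:
Step 0: x=[2.0000 7.0000 9.0000 13.0000] v=[0.0000 0.0000 0.0000 0.0000]
Step 1: x=[3.5000 5.5000 10.0000 12.5000] v=[3.0000 -3.0000 2.0000 -1.0000]
Step 2: x=[4.2500 5.2500 10.0000 12.2500] v=[1.5000 -0.5000 0.0000 -0.5000]
Step 3: x=[3.3750 6.8750 8.7500 12.3750] v=[-1.7500 3.2500 -2.5000 0.2500]
Step 4: x=[2.5625 7.6875 8.3750 12.1875] v=[-1.6250 1.6250 -0.7500 -0.3750]
Step 5: x=[3.0313 6.2813 9.5625 11.5938] v=[0.9375 -2.8125 2.3750 -1.1875]
Step 6: x=[3.6094 4.8907 10.1251 11.4844] v=[1.1562 -2.7813 1.1251 -0.2188]
Step 7: x=[3.0235 5.4766 8.7501 12.1954] v=[-1.1719 1.1718 -2.7500 1.4219]
Step 8: x=[2.1524 6.4727 7.4610 12.6837] v=[-1.7423 1.9922 -2.5782 0.9766]
Max displacement = 1.6875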